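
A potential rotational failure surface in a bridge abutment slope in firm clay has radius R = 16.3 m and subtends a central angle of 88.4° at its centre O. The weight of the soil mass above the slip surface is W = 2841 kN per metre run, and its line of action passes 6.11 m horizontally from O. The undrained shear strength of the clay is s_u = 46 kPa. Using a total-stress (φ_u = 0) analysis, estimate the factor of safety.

FS = 1.09

Taking moments about the centre O, the resisting moment is provided by the undrained shear strength acting along the arc:
Arc length L_a = R·θ = 16.3·(88.4°·π/180) = 16.3·1.5429 = 25.15 m
M_R = s_u·L_a·R = 46·25.15·16.3 = 18856.6 kN·m/m
M_D = W·d = 2841·6.11 = 17358.5 kN·m/m
FS = M_R / M_D = 18856.6 / 17358.5 = 1.086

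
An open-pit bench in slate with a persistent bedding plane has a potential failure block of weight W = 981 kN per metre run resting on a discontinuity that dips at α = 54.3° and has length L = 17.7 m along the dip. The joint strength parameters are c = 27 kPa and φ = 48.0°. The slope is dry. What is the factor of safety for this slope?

Resolving the block weight along and normal to the plane and applying the Mohr–Coulomb strength on the joint:
N' = W cosα = 981·cos54.3° = 572.5 kN/m
Driving force T = W sinα = 981·sin54.3° = 796.7 kN/m
Resisting force R = c·L + N'·tanφ = 27·17.7 + 572.5·tan48.0° = 477.9 + 635.8 = 1113.7 kN/m
FS = R / T = 1113.7 / 796.7 = 1.398

FS = 1.40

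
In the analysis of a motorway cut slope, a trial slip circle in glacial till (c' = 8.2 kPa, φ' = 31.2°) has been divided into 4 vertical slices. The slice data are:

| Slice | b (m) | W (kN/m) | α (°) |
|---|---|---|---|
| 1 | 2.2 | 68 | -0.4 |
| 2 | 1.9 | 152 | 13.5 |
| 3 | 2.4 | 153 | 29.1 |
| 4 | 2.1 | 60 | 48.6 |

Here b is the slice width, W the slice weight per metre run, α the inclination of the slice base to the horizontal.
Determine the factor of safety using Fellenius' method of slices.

FS = 2.06

Ordinary method of slices: FS = Σ[c'·Δl_i + (W_i cosα_i)·tanφ'] / Σ W_i sinα_i, with Δl_i = b_i / cosα_i.
Slice 1: Δl = 2.2/cos(-0.4°) = 2.200 m; N'_1 = 68·cos(-0.4°) = 68.0; c'Δl = 18.04; W sinα = -0.5
Slice 2: Δl = 1.9/cos13.5° = 1.954 m; N'_2 = 152·cos13.5° = 147.8; c'Δl = 16.02; W sinα = 35.5
Slice 3: Δl = 2.4/cos29.1° = 2.747 m; N'_3 = 153·cos29.1° = 133.7; c'Δl = 22.52; W sinα = 74.4
Slice 4: Δl = 2.1/cos48.6° = 3.176 m; N'_4 = 60·cos48.6° = 39.7; c'Δl = 26.04; W sinα = 45.0
Σc'Δl = 82.6 kN/m; ΣN' = 389.2 kN/m; ΣW sinα = 154.4 kN/m
Resisting = 82.6 + 389.2·tan31.2° = 82.6 + 235.7 = 318.3 kN/m
FS = 318.3 / 154.4 = 2.061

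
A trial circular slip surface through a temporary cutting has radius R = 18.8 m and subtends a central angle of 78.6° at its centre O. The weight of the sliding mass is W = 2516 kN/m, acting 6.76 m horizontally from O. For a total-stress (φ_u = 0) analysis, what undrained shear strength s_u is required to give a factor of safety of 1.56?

s_u = 54.7 kPa

FS = s_u·L_a·R / (W·d), so s_u = FS·W·d / (L_a·R).
Arc length L_a = R·θ = 18.8·(78.6°·π/180) = 18.8·1.3718 = 25.79 m
s_u = 1.56·2516·6.76 / (25.79·18.8) = 26532.7 / 484.86 = 54.72 kPa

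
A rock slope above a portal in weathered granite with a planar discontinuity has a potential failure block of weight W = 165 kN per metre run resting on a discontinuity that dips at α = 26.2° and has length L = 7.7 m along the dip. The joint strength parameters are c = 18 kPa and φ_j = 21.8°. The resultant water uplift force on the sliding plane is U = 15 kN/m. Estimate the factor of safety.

FS = 2.63

Resolving the block weight along and normal to the plane and applying the Mohr–Coulomb strength on the joint:
N' = W cosα − U = 165·cos26.2° − 15 = 133.0 kN/m
Driving force T = W sinα = 165·sin26.2° = 72.8 kN/m
Resisting force R = c·L + N'·tanφ_j = 18·7.7 + 133.0·tan21.8° = 138.6 + 53.2 = 191.8 kN/m
FS = R / T = 191.8 / 72.8 = 2.633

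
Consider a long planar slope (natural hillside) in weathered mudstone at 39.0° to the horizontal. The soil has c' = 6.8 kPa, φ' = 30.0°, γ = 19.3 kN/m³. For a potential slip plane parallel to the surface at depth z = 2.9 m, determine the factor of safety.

FS = 0.96

For an infinite slope with a slip plane parallel to the surface (no pore pressure): FS = [c' + γz cos²β tanφ'] / [γz sinβ cosβ].
γz = 19.3·2.9 = 55.97 kN/m²
Numerator = 6.8 + 55.97·cos²39.0°·tan30.0° = 6.8 + 55.97·0.6040·0.5774 = 26.316 kPa
Denominator = 55.97·sin39.0°·cos39.0° = 55.97·0.6293·0.7771 = 27.373 kPa
FS = 26.316 / 27.373 = 0.961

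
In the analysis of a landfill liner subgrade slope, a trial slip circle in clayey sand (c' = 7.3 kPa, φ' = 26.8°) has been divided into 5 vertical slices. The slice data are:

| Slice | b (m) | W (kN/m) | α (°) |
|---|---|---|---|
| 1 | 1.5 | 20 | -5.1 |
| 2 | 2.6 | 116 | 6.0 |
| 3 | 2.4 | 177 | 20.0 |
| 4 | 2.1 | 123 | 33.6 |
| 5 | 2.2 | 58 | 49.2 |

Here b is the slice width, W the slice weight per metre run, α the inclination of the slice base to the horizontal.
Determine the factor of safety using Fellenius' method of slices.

Ordinary method of slices: FS = Σ[c'·Δl_i + (W_i cosα_i)·tanφ'] / Σ W_i sinα_i, with Δl_i = b_i / cosα_i.
Slice 1: Δl = 1.5/cos(-5.1°) = 1.506 m; N'_1 = 20·cos(-5.1°) = 19.9; c'Δl = 10.99; W sinα = -1.8
Slice 2: Δl = 2.6/cos6.0° = 2.614 m; N'_2 = 116·cos6.0° = 115.4; c'Δl = 19.08; W sinα = 12.1
Slice 3: Δl = 2.4/cos20.0° = 2.554 m; N'_3 = 177·cos20.0° = 166.3; c'Δl = 18.64; W sinα = 60.5
Slice 4: Δl = 2.1/cos33.6° = 2.521 m; N'_4 = 123·cos33.6° = 102.4; c'Δl = 18.41; W sinα = 68.1
Slice 5: Δl = 2.2/cos49.2° = 3.367 m; N'_5 = 58·cos49.2° = 37.9; c'Δl = 24.58; W sinα = 43.9
Σc'Δl = 91.7 kN/m; ΣN' = 442.0 kN/m; ΣW sinα = 182.9 kN/m
Resisting = 91.7 + 442.0·tan26.8° = 91.7 + 223.2 = 315.0 kN/m
FS = 315.0 / 182.9 = 1.722

FS = 1.72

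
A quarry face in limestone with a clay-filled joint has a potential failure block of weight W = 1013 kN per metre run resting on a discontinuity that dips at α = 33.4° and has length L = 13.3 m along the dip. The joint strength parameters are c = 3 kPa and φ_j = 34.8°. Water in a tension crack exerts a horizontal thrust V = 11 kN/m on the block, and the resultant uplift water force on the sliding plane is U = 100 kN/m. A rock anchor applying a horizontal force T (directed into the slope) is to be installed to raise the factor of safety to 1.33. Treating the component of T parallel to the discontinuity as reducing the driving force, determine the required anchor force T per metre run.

T = 134 kN/m

Resolving forces along and normal to the sliding plane, with the horizontal anchor force T adding T·sinα to the effective normal force and T·cosα acting up the plane against the driving force:
FS = [cL + (W cosα − U − V sinα + T sinα) tanφ_j] / [W sinα + V cosα − T cosα]
Without the anchor: N' = 739.6 kN/m, driving T_d = 566.8 kN/m, resisting R = 3·13.3 + 739.6·tan34.8° = 554.0 kN/m, FS = 0.98.
Setting FS = 1.33 and solving for T:
1.33·(566.8 − T cos33.4°) = 554.0 + T sin33.4°·tan34.8°
T·(sin33.4°·tan34.8° + 1.33·cos33.4°) = 1.33·566.8 − 554.0
T·(0.5505·0.6950 + 1.33·0.8348) = 753.9 − 554.0 = 199.9
T·1.4929 = 199.9
T = 133.9 kN/m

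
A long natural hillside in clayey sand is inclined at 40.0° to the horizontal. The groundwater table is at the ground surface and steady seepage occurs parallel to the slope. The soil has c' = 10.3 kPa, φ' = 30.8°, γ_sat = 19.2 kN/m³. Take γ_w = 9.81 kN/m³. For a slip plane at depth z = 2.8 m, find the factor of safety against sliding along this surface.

FS = 0.74

With seepage parallel to the slope and the water table at the surface, the effective normal stress on the slip plane uses the buoyant unit weight γ' = γ_sat − γ_w while the driving shear stress uses γ_sat:
FS = [c' + γ' z cos²β tanφ'] / [γ_sat z sinβ cosβ]
γ' = 19.2 − 9.81 = 9.39 kN/m³
Numerator = 10.3 + 9.39·2.8·cos²40.0°·tan30.8° = 10.3 + 9.39·2.8·0.5868·0.5961 = 19.497 kPa
Denominator = 19.2·2.8·sin40.0°·cos40.0° = 19.2·2.8·0.6428·0.7660 = 26.472 kPa
FS = 19.497 / 26.472 = 0.737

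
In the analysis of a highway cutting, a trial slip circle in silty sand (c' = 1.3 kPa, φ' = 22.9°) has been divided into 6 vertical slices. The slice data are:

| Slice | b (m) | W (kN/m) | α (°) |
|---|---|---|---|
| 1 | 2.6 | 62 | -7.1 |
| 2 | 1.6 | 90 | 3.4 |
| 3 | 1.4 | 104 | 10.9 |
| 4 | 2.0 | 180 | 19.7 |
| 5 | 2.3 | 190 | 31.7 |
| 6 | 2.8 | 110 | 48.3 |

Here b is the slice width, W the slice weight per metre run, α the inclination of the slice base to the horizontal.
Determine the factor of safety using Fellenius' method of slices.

FS = 1.14

Ordinary method of slices: FS = Σ[c'·Δl_i + (W_i cosα_i)·tanφ'] / Σ W_i sinα_i, with Δl_i = b_i / cosα_i.
Slice 1: Δl = 2.6/cos(-7.1°) = 2.620 m; N'_1 = 62·cos(-7.1°) = 61.5; c'Δl = 3.41; W sinα = -7.7
Slice 2: Δl = 1.6/cos3.4° = 1.603 m; N'_2 = 90·cos3.4° = 89.8; c'Δl = 2.08; W sinα = 5.3
Slice 3: Δl = 1.4/cos10.9° = 1.426 m; N'_3 = 104·cos10.9° = 102.1; c'Δl = 1.85; W sinα = 19.7
Slice 4: Δl = 2.0/cos19.7° = 2.124 m; N'_4 = 180·cos19.7° = 169.5; c'Δl = 2.76; W sinα = 60.7
Slice 5: Δl = 2.3/cos31.7° = 2.703 m; N'_5 = 190·cos31.7° = 161.7; c'Δl = 3.51; W sinα = 99.8
Slice 6: Δl = 2.8/cos48.3° = 4.209 m; N'_6 = 110·cos48.3° = 73.2; c'Δl = 5.47; W sinα = 82.1
Σc'Δl = 19.1 kN/m; ΣN' = 657.8 kN/m; ΣW sinα = 260.0 kN/m
Resisting = 19.1 + 657.8·tan22.9° = 19.1 + 277.9 = 296.9 kN/m
FS = 296.9 / 260.0 = 1.142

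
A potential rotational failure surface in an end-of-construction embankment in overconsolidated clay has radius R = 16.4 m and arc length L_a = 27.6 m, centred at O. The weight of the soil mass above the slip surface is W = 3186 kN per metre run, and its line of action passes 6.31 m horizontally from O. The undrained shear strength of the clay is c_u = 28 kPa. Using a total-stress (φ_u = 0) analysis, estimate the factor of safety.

Taking moments about the centre O, the resisting moment is provided by the undrained shear strength acting along the arc:
M_R = c_u·L_a·R = 28·27.60·16.4 = 12673.9 kN·m/m
M_D = W·d = 3186·6.31 = 20103.7 kN·m/m
FS = M_R / M_D = 12673.9 / 20103.7 = 0.630

FS = 0.63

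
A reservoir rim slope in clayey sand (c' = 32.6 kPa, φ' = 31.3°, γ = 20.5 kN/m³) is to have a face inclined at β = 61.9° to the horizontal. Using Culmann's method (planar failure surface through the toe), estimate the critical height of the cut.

Culmann's analysis gives the critical failure plane at α_cr = (β + φ')/2 = (61.9 + 31.3)/2 = 46.6°, and the critical height
H_c = (4c'/γ) · sinβ cosφ' / [1 − cos(β − φ')]
    = (4·32.6/20.5) · sin61.9°·cos31.3° / [1 − cos(30.6°)]
    = 6.361 · 0.8821·0.8545 / [1 − 0.8607]
    = 6.361 · 0.7537 / 0.1393
    = 34.43 m

H_c = 34.43 m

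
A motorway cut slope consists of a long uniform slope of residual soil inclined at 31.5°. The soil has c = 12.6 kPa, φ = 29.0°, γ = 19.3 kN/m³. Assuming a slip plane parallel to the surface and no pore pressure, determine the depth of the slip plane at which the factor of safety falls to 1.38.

z = 3.08 m

Setting FS = 1.38 in FS = [c + γz cos²β tanφ] / [γz sinβ cosβ] and solving for z:
z = c / [γ cosβ (FS·sinβ − cosβ·tanφ)]
  = 12.6 / [19.3·cos31.5°·(1.38·sin31.5° − cos31.5°·tan29.0°)]
  = 12.6 / [19.3·0.8526·(1.38·0.5225 − 0.8526·0.5543)]
  = 12.6 / 4.0880 = 3.082 m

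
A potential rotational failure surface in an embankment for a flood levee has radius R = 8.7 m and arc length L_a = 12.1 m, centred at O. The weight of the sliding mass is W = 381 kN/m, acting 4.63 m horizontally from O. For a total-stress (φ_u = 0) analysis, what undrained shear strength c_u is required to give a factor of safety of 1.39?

c_u = 23.3 kPa

FS = c_u·L_a·R / (W·d), so c_u = FS·W·d / (L_a·R).
c_u = 1.39·381·4.63 / (12.10·8.7) = 2452.0 / 105.27 = 23.29 kPa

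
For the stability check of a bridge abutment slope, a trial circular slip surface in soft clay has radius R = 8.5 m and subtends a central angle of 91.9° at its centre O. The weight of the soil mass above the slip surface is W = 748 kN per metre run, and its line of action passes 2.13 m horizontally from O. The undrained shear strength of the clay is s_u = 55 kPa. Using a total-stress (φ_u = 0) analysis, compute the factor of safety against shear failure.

Taking moments about the centre O, the resisting moment is provided by the undrained shear strength acting along the arc:
Arc length L_a = R·θ = 8.5·(91.9°·π/180) = 8.5·1.6040 = 13.63 m
M_R = s_u·L_a·R = 55·13.63·8.5 = 6373.7 kN·m/m
M_D = W·d = 748·2.13 = 1593.2 kN·m/m
FS = M_R / M_D = 6373.7 / 1593.2 = 4.000

FS = 4.00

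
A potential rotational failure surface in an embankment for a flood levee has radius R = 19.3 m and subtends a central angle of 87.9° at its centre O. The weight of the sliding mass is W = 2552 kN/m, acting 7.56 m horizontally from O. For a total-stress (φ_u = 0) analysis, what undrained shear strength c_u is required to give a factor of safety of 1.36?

c_u = 45.9 kPa

FS = c_u·L_a·R / (W·d), so c_u = FS·W·d / (L_a·R).
Arc length L_a = R·θ = 19.3·(87.9°·π/180) = 19.3·1.5341 = 29.61 m
c_u = 1.36·2552·7.56 / (29.61·19.3) = 26238.6 / 571.45 = 45.92 kPa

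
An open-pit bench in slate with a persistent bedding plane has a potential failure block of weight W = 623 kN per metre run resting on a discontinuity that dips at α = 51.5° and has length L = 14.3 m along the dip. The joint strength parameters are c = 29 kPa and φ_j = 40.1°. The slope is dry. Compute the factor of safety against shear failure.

Resolving the block weight along and normal to the plane and applying the Mohr–Coulomb strength on the joint:
N' = W cosα = 623·cos51.5° = 387.8 kN/m
Driving force T = W sinα = 623·sin51.5° = 487.6 kN/m
Resisting force R = c·L + N'·tanφ_j = 29·14.3 + 387.8·tan40.1° = 414.7 + 326.6 = 741.3 kN/m
FS = R / T = 741.3 / 487.6 = 1.520

FS = 1.52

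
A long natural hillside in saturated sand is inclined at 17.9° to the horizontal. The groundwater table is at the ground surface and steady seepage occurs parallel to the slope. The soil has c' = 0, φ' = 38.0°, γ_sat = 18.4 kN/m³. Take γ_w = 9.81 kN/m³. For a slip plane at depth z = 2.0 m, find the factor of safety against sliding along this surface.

With seepage parallel to the slope and the water table at the surface, the effective normal stress on the slip plane uses the buoyant unit weight γ' = γ_sat − γ_w while the driving shear stress uses γ_sat:
FS = [c' + γ' z cos²β tanφ'] / [γ_sat z sinβ cosβ]
(For c' = 0 this reduces to FS = (γ'/γ_sat)·tanφ'/tanβ.)
γ' = 18.4 − 9.81 = 8.59 kN/m³
Numerator = 0.0 + 8.59·2.0·cos²17.9°·tan38.0° = 0.0 + 8.59·2.0·0.9055·0.7813 = 12.154 kPa
Denominator = 18.4·2.0·sin17.9°·cos17.9° = 18.4·2.0·0.3074·0.9516 = 10.763 kPa
FS = 12.154 / 10.763 = 1.129

FS = 1.13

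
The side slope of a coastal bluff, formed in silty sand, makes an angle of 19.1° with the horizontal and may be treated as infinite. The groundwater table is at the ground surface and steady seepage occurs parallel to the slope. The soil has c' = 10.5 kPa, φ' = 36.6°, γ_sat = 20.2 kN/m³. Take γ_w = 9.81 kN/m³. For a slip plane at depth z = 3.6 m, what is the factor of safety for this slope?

With seepage parallel to the slope and the water table at the surface, the effective normal stress on the slip plane uses the buoyant unit weight γ' = γ_sat − γ_w while the driving shear stress uses γ_sat:
FS = [c' + γ' z cos²β tanφ'] / [γ_sat z sinβ cosβ]
γ' = 20.2 − 9.81 = 10.39 kN/m³
Numerator = 10.5 + 10.39·3.6·cos²19.1°·tan36.6° = 10.5 + 10.39·3.6·0.8929·0.7427 = 35.304 kPa
Denominator = 20.2·3.6·sin19.1°·cos19.1° = 20.2·3.6·0.3272·0.9449 = 22.485 kPa
FS = 35.304 / 22.485 = 1.570

FS = 1.57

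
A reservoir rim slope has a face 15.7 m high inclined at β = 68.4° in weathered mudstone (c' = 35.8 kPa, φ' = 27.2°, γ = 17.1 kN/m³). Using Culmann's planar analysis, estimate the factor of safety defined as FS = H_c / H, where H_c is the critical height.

FS = 1.78

H_c = (4c'/γ) · sinβ cosφ' / [1 − cos(β − φ')]
    = (4·35.8/17.1) · sin68.4°·cos27.2° / [1 − cos41.2°]
    = 8.374 · 0.8270 / 0.2476 = 27.97 m
FS = H_c / H = 27.97 / 15.7 = 1.782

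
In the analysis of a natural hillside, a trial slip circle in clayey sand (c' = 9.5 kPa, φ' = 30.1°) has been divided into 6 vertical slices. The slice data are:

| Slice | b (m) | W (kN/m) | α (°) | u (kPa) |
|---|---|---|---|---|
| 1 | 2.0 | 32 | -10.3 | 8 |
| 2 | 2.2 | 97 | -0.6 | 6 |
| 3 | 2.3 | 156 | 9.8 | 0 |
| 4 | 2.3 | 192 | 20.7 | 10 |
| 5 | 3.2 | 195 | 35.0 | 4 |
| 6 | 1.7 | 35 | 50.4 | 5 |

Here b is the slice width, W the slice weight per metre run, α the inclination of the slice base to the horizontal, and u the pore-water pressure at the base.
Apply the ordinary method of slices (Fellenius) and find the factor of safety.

FS = 2.09

Ordinary method of slices: FS = Σ[c'·Δl_i + (W_i cosα_i − u_i·Δl_i)·tanφ'] / Σ W_i sinα_i, with Δl_i = b_i / cosα_i.
Slice 1: Δl = 2.0/cos(-10.3°) = 2.033 m; N'_1 = 32·cos(-10.3°) − 8·2.033 = 15.2; c'Δl = 19.31; W sinα = -5.7
Slice 2: Δl = 2.2/cos(-0.6°) = 2.200 m; N'_2 = 97·cos(-0.6°) − 6·2.200 = 83.8; c'Δl = 20.90; W sinα = -1.0
Slice 3: Δl = 2.3/cos9.8° = 2.334 m; N'_3 = 156·cos9.8° − 0·2.334 = 153.7; c'Δl = 22.17; W sinα = 26.6
Slice 4: Δl = 2.3/cos20.7° = 2.459 m; N'_4 = 192·cos20.7° − 10·2.459 = 155.0; c'Δl = 23.36; W sinα = 67.9
Slice 5: Δl = 3.2/cos35.0° = 3.906 m; N'_5 = 195·cos35.0° − 4·3.906 = 144.1; c'Δl = 37.11; W sinα = 111.8
Slice 6: Δl = 1.7/cos50.4° = 2.667 m; N'_6 = 35·cos50.4° − 5·2.667 = 9.0; c'Δl = 25.34; W sinα = 27.0
Σc'Δl = 148.2 kN/m; ΣN' = 560.8 kN/m; ΣW sinα = 226.5 kN/m
Resisting = 148.2 + 560.8·tan30.1° = 148.2 + 325.1 = 473.3 kN/m
FS = 473.3 / 226.5 = 2.090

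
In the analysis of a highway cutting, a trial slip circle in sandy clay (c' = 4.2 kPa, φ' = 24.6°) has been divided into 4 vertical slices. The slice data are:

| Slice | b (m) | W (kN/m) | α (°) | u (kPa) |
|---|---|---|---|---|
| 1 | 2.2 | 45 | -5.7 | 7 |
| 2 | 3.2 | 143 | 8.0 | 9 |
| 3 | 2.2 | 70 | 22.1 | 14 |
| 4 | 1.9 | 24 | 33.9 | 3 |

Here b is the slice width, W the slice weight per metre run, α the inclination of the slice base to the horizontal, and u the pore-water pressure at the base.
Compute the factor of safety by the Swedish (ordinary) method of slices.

Ordinary method of slices: FS = Σ[c'·Δl_i + (W_i cosα_i − u_i·Δl_i)·tanφ'] / Σ W_i sinα_i, with Δl_i = b_i / cosα_i.
Slice 1: Δl = 2.2/cos(-5.7°) = 2.211 m; N'_1 = 45·cos(-5.7°) − 7·2.211 = 29.3; c'Δl = 9.29; W sinα = -4.5
Slice 2: Δl = 3.2/cos8.0° = 3.231 m; N'_2 = 143·cos8.0° − 9·3.231 = 112.5; c'Δl = 13.57; W sinα = 19.9
Slice 3: Δl = 2.2/cos22.1° = 2.374 m; N'_3 = 70·cos22.1° − 14·2.374 = 31.6; c'Δl = 9.97; W sinα = 26.3
Slice 4: Δl = 1.9/cos33.9° = 2.289 m; N'_4 = 24·cos33.9° − 3·2.289 = 13.1; c'Δl = 9.61; W sinα = 13.4
Σc'Δl = 42.4 kN/m; ΣN' = 186.5 kN/m; ΣW sinα = 55.2 kN/m
Resisting = 42.4 + 186.5·tan24.6° = 42.4 + 85.4 = 127.8 kN/m
FS = 127.8 / 55.2 = 2.318

FS = 2.32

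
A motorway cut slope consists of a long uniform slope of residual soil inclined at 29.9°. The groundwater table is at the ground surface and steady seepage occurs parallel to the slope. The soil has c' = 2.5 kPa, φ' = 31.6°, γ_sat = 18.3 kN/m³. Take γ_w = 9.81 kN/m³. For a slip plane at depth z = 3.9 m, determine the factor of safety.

FS = 0.58

With seepage parallel to the slope and the water table at the surface, the effective normal stress on the slip plane uses the buoyant unit weight γ' = γ_sat − γ_w while the driving shear stress uses γ_sat:
FS = [c' + γ' z cos²β tanφ'] / [γ_sat z sinβ cosβ]
γ' = 18.3 − 9.81 = 8.49 kN/m³
Numerator = 2.5 + 8.49·3.9·cos²29.9°·tan31.6° = 2.5 + 8.49·3.9·0.7515·0.6152 = 17.808 kPa
Denominator = 18.3·3.9·sin29.9°·cos29.9° = 18.3·3.9·0.4985·0.8669 = 30.842 kPa
FS = 17.808 / 30.842 = 0.577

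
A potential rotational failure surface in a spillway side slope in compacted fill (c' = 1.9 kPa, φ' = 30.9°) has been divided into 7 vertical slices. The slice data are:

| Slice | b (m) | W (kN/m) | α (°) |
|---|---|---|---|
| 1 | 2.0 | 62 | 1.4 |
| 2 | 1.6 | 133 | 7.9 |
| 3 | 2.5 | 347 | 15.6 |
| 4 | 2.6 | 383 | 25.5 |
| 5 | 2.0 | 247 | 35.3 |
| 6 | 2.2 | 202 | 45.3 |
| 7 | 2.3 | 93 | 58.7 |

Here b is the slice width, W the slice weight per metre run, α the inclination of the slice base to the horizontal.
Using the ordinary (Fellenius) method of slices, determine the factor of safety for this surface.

Ordinary method of slices: FS = Σ[c'·Δl_i + (W_i cosα_i)·tanφ'] / Σ W_i sinα_i, with Δl_i = b_i / cosα_i.
Slice 1: Δl = 2.0/cos1.4° = 2.001 m; N'_1 = 62·cos1.4° = 62.0; c'Δl = 3.80; W sinα = 1.5
Slice 2: Δl = 1.6/cos7.9° = 1.615 m; N'_2 = 133·cos7.9° = 131.7; c'Δl = 3.07; W sinα = 18.3
Slice 3: Δl = 2.5/cos15.6° = 2.596 m; N'_3 = 347·cos15.6° = 334.2; c'Δl = 4.93; W sinα = 93.3
Slice 4: Δl = 2.6/cos25.5° = 2.881 m; N'_4 = 383·cos25.5° = 345.7; c'Δl = 5.47; W sinα = 164.9
Slice 5: Δl = 2.0/cos35.3° = 2.451 m; N'_5 = 247·cos35.3° = 201.6; c'Δl = 4.66; W sinα = 142.7
Slice 6: Δl = 2.2/cos45.3° = 3.128 m; N'_6 = 202·cos45.3° = 142.1; c'Δl = 5.94; W sinα = 143.6
Slice 7: Δl = 2.3/cos58.7° = 4.427 m; N'_7 = 93·cos58.7° = 48.3; c'Δl = 8.41; W sinα = 79.5
Σc'Δl = 36.3 kN/m; ΣN' = 1265.6 kN/m; ΣW sinα = 643.8 kN/m
Resisting = 36.3 + 1265.6·tan30.9° = 36.3 + 757.5 = 793.7 kN/m
FS = 793.7 / 643.8 = 1.233

FS = 1.23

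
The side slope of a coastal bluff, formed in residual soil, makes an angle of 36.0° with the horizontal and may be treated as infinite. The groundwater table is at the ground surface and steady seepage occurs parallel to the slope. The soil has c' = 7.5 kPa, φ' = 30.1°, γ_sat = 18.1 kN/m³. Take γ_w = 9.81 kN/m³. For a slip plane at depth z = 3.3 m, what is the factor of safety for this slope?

FS = 0.63

With seepage parallel to the slope and the water table at the surface, the effective normal stress on the slip plane uses the buoyant unit weight γ' = γ_sat − γ_w while the driving shear stress uses γ_sat:
FS = [c' + γ' z cos²β tanφ'] / [γ_sat z sinβ cosβ]
γ' = 18.1 − 9.81 = 8.29 kN/m³
Numerator = 7.5 + 8.29·3.3·cos²36.0°·tan30.1° = 7.5 + 8.29·3.3·0.6545·0.5797 = 17.879 kPa
Denominator = 18.1·3.3·sin36.0°·cos36.0° = 18.1·3.3·0.5878·0.8090 = 28.403 kPa
FS = 17.879 / 28.403 = 0.629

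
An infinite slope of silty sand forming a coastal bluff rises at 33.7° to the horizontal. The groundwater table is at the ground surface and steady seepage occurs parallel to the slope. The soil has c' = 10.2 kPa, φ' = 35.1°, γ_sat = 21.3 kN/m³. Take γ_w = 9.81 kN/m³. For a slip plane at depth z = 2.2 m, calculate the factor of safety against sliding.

FS = 1.04

With seepage parallel to the slope and the water table at the surface, the effective normal stress on the slip plane uses the buoyant unit weight γ' = γ_sat − γ_w while the driving shear stress uses γ_sat:
FS = [c' + γ' z cos²β tanφ'] / [γ_sat z sinβ cosβ]
γ' = 21.3 − 9.81 = 11.49 kN/m³
Numerator = 10.2 + 11.49·2.2·cos²33.7°·tan35.1° = 10.2 + 11.49·2.2·0.6921·0.7028 = 22.496 kPa
Denominator = 21.3·2.2·sin33.7°·cos33.7° = 21.3·2.2·0.5548·0.8320 = 21.631 kPa
FS = 22.496 / 21.631 = 1.040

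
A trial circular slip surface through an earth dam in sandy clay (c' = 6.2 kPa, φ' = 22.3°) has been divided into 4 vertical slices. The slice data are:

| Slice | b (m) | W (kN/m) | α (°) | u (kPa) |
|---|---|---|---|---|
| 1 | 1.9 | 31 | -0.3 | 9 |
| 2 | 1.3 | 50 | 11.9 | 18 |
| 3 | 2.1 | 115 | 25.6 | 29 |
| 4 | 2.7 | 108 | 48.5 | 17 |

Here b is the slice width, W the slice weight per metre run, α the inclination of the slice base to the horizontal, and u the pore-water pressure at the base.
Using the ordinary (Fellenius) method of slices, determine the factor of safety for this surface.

Ordinary method of slices: FS = Σ[c'·Δl_i + (W_i cosα_i − u_i·Δl_i)·tanφ'] / Σ W_i sinα_i, with Δl_i = b_i / cosα_i.
Slice 1: Δl = 1.9/cos(-0.3°) = 1.900 m; N'_1 = 31·cos(-0.3°) − 9·1.900 = 13.9; c'Δl = 11.78; W sinα = -0.2
Slice 2: Δl = 1.3/cos11.9° = 1.329 m; N'_2 = 50·cos11.9° − 18·1.329 = 25.0; c'Δl = 8.24; W sinα = 10.3
Slice 3: Δl = 2.1/cos25.6° = 2.329 m; N'_3 = 115·cos25.6° − 29·2.329 = 36.2; c'Δl = 14.44; W sinα = 49.7
Slice 4: Δl = 2.7/cos48.5° = 4.075 m; N'_4 = 108·cos48.5° − 17·4.075 = 2.3; c'Δl = 25.26; W sinα = 80.9
Σc'Δl = 59.7 kN/m; ΣN' = 77.4 kN/m; ΣW sinα = 140.7 kN/m
Resisting = 59.7 + 77.4·tan22.3° = 59.7 + 31.7 = 91.5 kN/m
FS = 91.5 / 140.7 = 0.650

FS = 0.65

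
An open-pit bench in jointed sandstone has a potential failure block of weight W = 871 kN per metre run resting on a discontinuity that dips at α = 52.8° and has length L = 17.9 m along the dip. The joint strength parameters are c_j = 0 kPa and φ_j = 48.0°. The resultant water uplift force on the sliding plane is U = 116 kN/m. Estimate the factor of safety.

FS = 0.66

Resolving the block weight along and normal to the plane and applying the Mohr–Coulomb strength on the joint:
N' = W cosα − U = 871·cos52.8° − 116 = 410.6 kN/m
Driving force T = W sinα = 871·sin52.8° = 693.8 kN/m
Resisting force R = c_j·L + N'·tanφ_j = 0·17.9 + 410.6·tan48.0° = 0.0 + 456.0 = 456.0 kN/m
FS = R / T = 456.0 / 693.8 = 0.657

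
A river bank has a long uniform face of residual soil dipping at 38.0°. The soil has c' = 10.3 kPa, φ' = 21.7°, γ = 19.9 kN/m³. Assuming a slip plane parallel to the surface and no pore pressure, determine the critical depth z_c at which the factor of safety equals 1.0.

z_c = 2.17 m

Setting FS = 1.00 in FS = [c' + γz cos²β tanφ'] / [γz sinβ cosβ] and solving for z:
z = c' / [γ cosβ (FS·sinβ − cosβ·tanφ')]
  = 10.3 / [19.9·cos38.0°·(1.00·sin38.0° − cos38.0°·tan21.7°)]
  = 10.3 / [19.9·0.7880·(1.00·0.6157 − 0.7880·0.3979)]
  = 10.3 / 4.7369 = 2.174 m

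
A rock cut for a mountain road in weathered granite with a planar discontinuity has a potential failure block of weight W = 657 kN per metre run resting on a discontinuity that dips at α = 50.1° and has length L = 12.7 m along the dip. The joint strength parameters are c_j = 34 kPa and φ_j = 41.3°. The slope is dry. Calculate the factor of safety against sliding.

Resolving the block weight along and normal to the plane and applying the Mohr–Coulomb strength on the joint:
N' = W cosα = 657·cos50.1° = 421.4 kN/m
Driving force T = W sinα = 657·sin50.1° = 504.0 kN/m
Resisting force R = c_j·L + N'·tanφ_j = 34·12.7 + 421.4·tan41.3° = 431.8 + 370.2 = 802.0 kN/m
FS = R / T = 802.0 / 504.0 = 1.591

FS = 1.59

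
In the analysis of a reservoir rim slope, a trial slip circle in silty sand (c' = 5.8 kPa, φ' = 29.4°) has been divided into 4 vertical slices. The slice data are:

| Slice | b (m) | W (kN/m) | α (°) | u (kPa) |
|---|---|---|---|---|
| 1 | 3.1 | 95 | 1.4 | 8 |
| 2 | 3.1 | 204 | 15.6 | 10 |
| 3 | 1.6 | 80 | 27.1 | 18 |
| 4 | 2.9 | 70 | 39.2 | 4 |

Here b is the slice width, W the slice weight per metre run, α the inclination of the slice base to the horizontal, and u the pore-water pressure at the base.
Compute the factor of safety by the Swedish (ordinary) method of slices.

Ordinary method of slices: FS = Σ[c'·Δl_i + (W_i cosα_i − u_i·Δl_i)·tanφ'] / Σ W_i sinα_i, with Δl_i = b_i / cosα_i.
Slice 1: Δl = 3.1/cos1.4° = 3.101 m; N'_1 = 95·cos1.4° − 8·3.101 = 70.2; c'Δl = 17.99; W sinα = 2.3
Slice 2: Δl = 3.1/cos15.6° = 3.219 m; N'_2 = 204·cos15.6° − 10·3.219 = 164.3; c'Δl = 18.67; W sinα = 54.9
Slice 3: Δl = 1.6/cos27.1° = 1.797 m; N'_3 = 80·cos27.1° − 18·1.797 = 38.9; c'Δl = 10.42; W sinα = 36.4
Slice 4: Δl = 2.9/cos39.2° = 3.742 m; N'_4 = 70·cos39.2° − 4·3.742 = 39.3; c'Δl = 21.70; W sinα = 44.2
Σc'Δl = 68.8 kN/m; ΣN' = 312.6 kN/m; ΣW sinα = 137.9 kN/m
Resisting = 68.8 + 312.6·tan29.4° = 68.8 + 176.1 = 244.9 kN/m
FS = 244.9 / 137.9 = 1.777

FS = 1.78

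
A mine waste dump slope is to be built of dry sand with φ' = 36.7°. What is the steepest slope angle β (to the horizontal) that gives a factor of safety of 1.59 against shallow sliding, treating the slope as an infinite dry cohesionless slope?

β = 25.1°

For an infinite dry cohesionless slope FS = tanφ'/tanβ, so tanβ = tanφ' / FS.
tanβ = tan36.7° / 1.59 = 0.7454 / 1.59 = 0.4688
β = arctan(0.4688) = 25.12°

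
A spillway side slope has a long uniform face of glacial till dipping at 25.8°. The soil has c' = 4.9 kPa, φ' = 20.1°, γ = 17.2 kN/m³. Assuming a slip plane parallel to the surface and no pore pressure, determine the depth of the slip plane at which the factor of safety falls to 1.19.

Setting FS = 1.19 in FS = [c' + γz cos²β tanφ'] / [γz sinβ cosβ] and solving for z:
z = c' / [γ cosβ (FS·sinβ − cosβ·tanφ')]
  = 4.9 / [17.2·cos25.8°·(1.19·sin25.8° − cos25.8°·tan20.1°)]
  = 4.9 / [17.2·0.9003·(1.19·0.4352 − 0.9003·0.3659)]
  = 4.9 / 2.9183 = 1.679 m

z = 1.68 m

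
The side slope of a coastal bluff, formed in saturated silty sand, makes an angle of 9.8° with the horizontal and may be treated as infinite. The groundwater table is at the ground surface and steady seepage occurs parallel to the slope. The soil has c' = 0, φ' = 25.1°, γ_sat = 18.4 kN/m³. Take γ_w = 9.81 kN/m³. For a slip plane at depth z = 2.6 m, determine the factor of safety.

FS = 1.27

With seepage parallel to the slope and the water table at the surface, the effective normal stress on the slip plane uses the buoyant unit weight γ' = γ_sat − γ_w while the driving shear stress uses γ_sat:
FS = [c' + γ' z cos²β tanφ'] / [γ_sat z sinβ cosβ]
(For c' = 0 this reduces to FS = (γ'/γ_sat)·tanφ'/tanβ.)
γ' = 18.4 − 9.81 = 8.59 kN/m³
Numerator = 0.0 + 8.59·2.6·cos²9.8°·tan25.1° = 0.0 + 8.59·2.6·0.9710·0.4684 = 10.159 kPa
Denominator = 18.4·2.6·sin9.8°·cos9.8° = 18.4·2.6·0.1702·0.9854 = 8.024 kPa
FS = 10.159 / 8.024 = 1.266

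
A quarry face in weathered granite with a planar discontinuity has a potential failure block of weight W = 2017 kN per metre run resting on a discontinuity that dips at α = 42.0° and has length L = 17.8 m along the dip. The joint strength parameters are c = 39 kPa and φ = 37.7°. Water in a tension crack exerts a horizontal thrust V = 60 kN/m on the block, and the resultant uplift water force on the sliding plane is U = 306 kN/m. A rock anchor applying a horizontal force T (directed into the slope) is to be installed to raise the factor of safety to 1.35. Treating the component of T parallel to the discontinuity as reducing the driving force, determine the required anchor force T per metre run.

Resolving forces along and normal to the sliding plane, with the horizontal anchor force T adding T·sinα to the effective normal force and T·cosα acting up the plane against the driving force:
FS = [cL + (W cosα − U − V sinα + T sinα) tanφ] / [W sinα + V cosα − T cosα]
Without the anchor: N' = 1152.8 kN/m, driving T_d = 1394.2 kN/m, resisting R = 39·17.8 + 1152.8·tan37.7° = 1585.2 kN/m, FS = 1.14.
Setting FS = 1.35 and solving for T:
1.35·(1394.2 − T cos42.0°) = 1585.2 + T sin42.0°·tan37.7°
T·(sin42.0°·tan37.7° + 1.35·cos42.0°) = 1.35·1394.2 − 1585.2
T·(0.6691·0.7729 + 1.35·0.7431) = 1882.2 − 1585.2 = 297.0
T·1.5204 = 297.0
T = 195.4 kN/m

T = 195 kN/m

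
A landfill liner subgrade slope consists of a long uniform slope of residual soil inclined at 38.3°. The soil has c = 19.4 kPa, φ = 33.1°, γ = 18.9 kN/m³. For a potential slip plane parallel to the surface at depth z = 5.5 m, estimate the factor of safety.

FS = 1.21

For an infinite slope with a slip plane parallel to the surface (no pore pressure): FS = [c + γz cos²β tanφ] / [γz sinβ cosβ].
γz = 18.9·5.5 = 103.95 kN/m²
Numerator = 19.4 + 103.95·cos²38.3°·tan33.1° = 19.4 + 103.95·0.6159·0.6519 = 61.134 kPa
Denominator = 103.95·sin38.3°·cos38.3° = 103.95·0.6198·0.7848 = 50.560 kPa
FS = 61.134 / 50.560 = 1.209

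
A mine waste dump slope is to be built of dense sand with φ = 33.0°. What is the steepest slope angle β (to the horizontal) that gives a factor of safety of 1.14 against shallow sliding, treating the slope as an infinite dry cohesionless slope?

β = 29.7°

For an infinite dry cohesionless slope FS = tanφ/tanβ, so tanβ = tanφ / FS.
tanβ = tan33.0° / 1.14 = 0.6494 / 1.14 = 0.5697
β = arctan(0.5697) = 29.67°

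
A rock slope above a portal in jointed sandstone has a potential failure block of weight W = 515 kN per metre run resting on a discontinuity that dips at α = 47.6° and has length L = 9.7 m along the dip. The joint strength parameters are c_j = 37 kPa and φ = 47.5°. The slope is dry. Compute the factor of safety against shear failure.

Resolving the block weight along and normal to the plane and applying the Mohr–Coulomb strength on the joint:
N' = W cosα = 515·cos47.6° = 347.3 kN/m
Driving force T = W sinα = 515·sin47.6° = 380.3 kN/m
Resisting force R = c_j·L + N'·tanφ = 37·9.7 + 347.3·tan47.5° = 358.9 + 379.0 = 737.9 kN/m
FS = R / T = 737.9 / 380.3 = 1.940

FS = 1.94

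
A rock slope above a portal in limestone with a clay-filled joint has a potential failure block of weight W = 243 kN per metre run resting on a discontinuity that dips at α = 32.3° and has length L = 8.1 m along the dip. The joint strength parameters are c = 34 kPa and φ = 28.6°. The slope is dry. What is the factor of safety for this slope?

FS = 2.98

Resolving the block weight along and normal to the plane and applying the Mohr–Coulomb strength on the joint:
N' = W cosα = 243·cos32.3° = 205.4 kN/m
Driving force T = W sinα = 243·sin32.3° = 129.8 kN/m
Resisting force R = c·L + N'·tanφ = 34·8.1 + 205.4·tan28.6° = 275.4 + 112.0 = 387.4 kN/m
FS = R / T = 387.4 / 129.8 = 2.983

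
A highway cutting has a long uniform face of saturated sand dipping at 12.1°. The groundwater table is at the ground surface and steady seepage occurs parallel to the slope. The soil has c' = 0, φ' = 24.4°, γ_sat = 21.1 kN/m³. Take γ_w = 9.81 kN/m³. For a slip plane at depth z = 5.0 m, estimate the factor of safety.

FS = 1.13

With seepage parallel to the slope and the water table at the surface, the effective normal stress on the slip plane uses the buoyant unit weight γ' = γ_sat − γ_w while the driving shear stress uses γ_sat:
FS = [c' + γ' z cos²β tanφ'] / [γ_sat z sinβ cosβ]
(For c' = 0 this reduces to FS = (γ'/γ_sat)·tanφ'/tanβ.)
γ' = 21.1 − 9.81 = 11.29 kN/m³
Numerator = 0.0 + 11.29·5.0·cos²12.1°·tan24.4° = 0.0 + 11.29·5.0·0.9561·0.4536 = 24.482 kPa
Denominator = 21.1·5.0·sin12.1°·cos12.1° = 21.1·5.0·0.2096·0.9778 = 21.623 kPa
FS = 24.482 / 21.623 = 1.132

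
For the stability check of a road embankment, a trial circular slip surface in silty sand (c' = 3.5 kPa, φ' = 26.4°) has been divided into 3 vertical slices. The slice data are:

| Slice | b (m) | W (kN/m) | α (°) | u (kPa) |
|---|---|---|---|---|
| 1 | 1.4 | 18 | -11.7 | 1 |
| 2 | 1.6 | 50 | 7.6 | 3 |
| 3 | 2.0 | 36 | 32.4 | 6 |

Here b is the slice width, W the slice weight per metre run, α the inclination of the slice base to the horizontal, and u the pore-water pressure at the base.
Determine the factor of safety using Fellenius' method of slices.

Ordinary method of slices: FS = Σ[c'·Δl_i + (W_i cosα_i − u_i·Δl_i)·tanφ'] / Σ W_i sinα_i, with Δl_i = b_i / cosα_i.
Slice 1: Δl = 1.4/cos(-11.7°) = 1.430 m; N'_1 = 18·cos(-11.7°) − 1·1.430 = 16.2; c'Δl = 5.00; W sinα = -3.7
Slice 2: Δl = 1.6/cos7.6° = 1.614 m; N'_2 = 50·cos7.6° − 3·1.614 = 44.7; c'Δl = 5.65; W sinα = 6.6
Slice 3: Δl = 2.0/cos32.4° = 2.369 m; N'_3 = 36·cos32.4° − 6·2.369 = 16.2; c'Δl = 8.29; W sinα = 19.3
Σc'Δl = 18.9 kN/m; ΣN' = 77.1 kN/m; ΣW sinα = 22.3 kN/m
Resisting = 18.9 + 77.1·tan26.4° = 18.9 + 38.3 = 57.2 kN/m
FS = 57.2 / 22.3 = 2.571

FS = 2.57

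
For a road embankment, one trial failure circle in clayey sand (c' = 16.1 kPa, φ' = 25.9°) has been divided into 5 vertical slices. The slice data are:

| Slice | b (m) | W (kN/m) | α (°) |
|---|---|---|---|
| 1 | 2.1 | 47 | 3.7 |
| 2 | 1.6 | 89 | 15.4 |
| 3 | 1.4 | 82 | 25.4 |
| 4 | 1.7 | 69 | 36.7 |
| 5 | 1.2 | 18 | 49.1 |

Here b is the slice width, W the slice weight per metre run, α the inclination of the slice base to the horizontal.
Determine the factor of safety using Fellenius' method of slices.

FS = 2.42

Ordinary method of slices: FS = Σ[c'·Δl_i + (W_i cosα_i)·tanφ'] / Σ W_i sinα_i, with Δl_i = b_i / cosα_i.
Slice 1: Δl = 2.1/cos3.7° = 2.104 m; N'_1 = 47·cos3.7° = 46.9; c'Δl = 33.88; W sinα = 3.0
Slice 2: Δl = 1.6/cos15.4° = 1.660 m; N'_2 = 89·cos15.4° = 85.8; c'Δl = 26.72; W sinα = 23.6
Slice 3: Δl = 1.4/cos25.4° = 1.550 m; N'_3 = 82·cos25.4° = 74.1; c'Δl = 24.95; W sinα = 35.2
Slice 4: Δl = 1.7/cos36.7° = 2.120 m; N'_4 = 69·cos36.7° = 55.3; c'Δl = 34.14; W sinα = 41.2
Slice 5: Δl = 1.2/cos49.1° = 1.833 m; N'_5 = 18·cos49.1° = 11.8; c'Δl = 29.51; W sinα = 13.6
Σc'Δl = 149.2 kN/m; ΣN' = 273.9 kN/m; ΣW sinα = 116.7 kN/m
Resisting = 149.2 + 273.9·tan25.9° = 149.2 + 133.0 = 282.2 kN/m
FS = 282.2 / 116.7 = 2.418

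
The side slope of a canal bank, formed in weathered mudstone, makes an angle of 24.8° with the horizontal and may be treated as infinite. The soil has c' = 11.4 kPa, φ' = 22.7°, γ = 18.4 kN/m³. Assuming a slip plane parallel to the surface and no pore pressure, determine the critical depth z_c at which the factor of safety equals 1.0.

z_c = 17.18 m

Setting FS = 1.00 in FS = [c' + γz cos²β tanφ'] / [γz sinβ cosβ] and solving for z:
z = c' / [γ cosβ (FS·sinβ − cosβ·tanφ')]
  = 11.4 / [18.4·cos24.8°·(1.00·sin24.8° − cos24.8°·tan22.7°)]
  = 11.4 / [18.4·0.9078·(1.00·0.4195 − 0.9078·0.4183)]
  = 11.4 / 0.6635 = 17.183 m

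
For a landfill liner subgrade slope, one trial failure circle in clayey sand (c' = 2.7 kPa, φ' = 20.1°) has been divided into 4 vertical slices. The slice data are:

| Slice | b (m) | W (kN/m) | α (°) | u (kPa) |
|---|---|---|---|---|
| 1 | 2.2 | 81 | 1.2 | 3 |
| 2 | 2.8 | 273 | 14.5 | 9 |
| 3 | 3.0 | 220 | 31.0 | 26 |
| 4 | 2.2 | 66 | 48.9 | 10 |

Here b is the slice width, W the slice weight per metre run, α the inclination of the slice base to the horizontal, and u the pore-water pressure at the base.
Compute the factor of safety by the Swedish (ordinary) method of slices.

Ordinary method of slices: FS = Σ[c'·Δl_i + (W_i cosα_i − u_i·Δl_i)·tanφ'] / Σ W_i sinα_i, with Δl_i = b_i / cosα_i.
Slice 1: Δl = 2.2/cos1.2° = 2.200 m; N'_1 = 81·cos1.2° − 3·2.200 = 74.4; c'Δl = 5.94; W sinα = 1.7
Slice 2: Δl = 2.8/cos14.5° = 2.892 m; N'_2 = 273·cos14.5° − 9·2.892 = 238.3; c'Δl = 7.81; W sinα = 68.4
Slice 3: Δl = 3.0/cos31.0° = 3.500 m; N'_3 = 220·cos31.0° − 26·3.500 = 97.6; c'Δl = 9.45; W sinα = 113.3
Slice 4: Δl = 2.2/cos48.9° = 3.347 m; N'_4 = 66·cos48.9° − 10·3.347 = 9.9; c'Δl = 9.04; W sinα = 49.7
Σc'Δl = 32.2 kN/m; ΣN' = 420.2 kN/m; ΣW sinα = 233.1 kN/m
Resisting = 32.2 + 420.2·tan20.1° = 32.2 + 153.8 = 186.0 kN/m
FS = 186.0 / 233.1 = 0.798

FS = 0.80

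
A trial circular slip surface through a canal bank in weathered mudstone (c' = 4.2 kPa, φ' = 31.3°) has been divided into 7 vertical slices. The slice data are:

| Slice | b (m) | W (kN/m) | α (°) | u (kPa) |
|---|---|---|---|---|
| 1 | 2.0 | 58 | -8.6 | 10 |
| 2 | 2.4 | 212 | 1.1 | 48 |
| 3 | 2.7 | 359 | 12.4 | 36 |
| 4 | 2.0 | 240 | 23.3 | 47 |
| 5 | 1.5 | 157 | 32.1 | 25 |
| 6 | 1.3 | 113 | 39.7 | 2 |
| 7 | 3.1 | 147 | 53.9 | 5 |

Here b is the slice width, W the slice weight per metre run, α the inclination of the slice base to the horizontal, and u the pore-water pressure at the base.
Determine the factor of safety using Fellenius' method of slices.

Ordinary method of slices: FS = Σ[c'·Δl_i + (W_i cosα_i − u_i·Δl_i)·tanφ'] / Σ W_i sinα_i, with Δl_i = b_i / cosα_i.
Slice 1: Δl = 2.0/cos(-8.6°) = 2.023 m; N'_1 = 58·cos(-8.6°) − 10·2.023 = 37.1; c'Δl = 8.50; W sinα = -8.7
Slice 2: Δl = 2.4/cos1.1° = 2.400 m; N'_2 = 212·cos1.1° − 48·2.400 = 96.7; c'Δl = 10.08; W sinα = 4.1
Slice 3: Δl = 2.7/cos12.4° = 2.764 m; N'_3 = 359·cos12.4° − 36·2.764 = 251.1; c'Δl = 11.61; W sinα = 77.1
Slice 4: Δl = 2.0/cos23.3° = 2.178 m; N'_4 = 240·cos23.3° − 47·2.178 = 118.1; c'Δl = 9.15; W sinα = 94.9
Slice 5: Δl = 1.5/cos32.1° = 1.771 m; N'_5 = 157·cos32.1° − 25·1.771 = 88.7; c'Δl = 7.44; W sinα = 83.4
Slice 6: Δl = 1.3/cos39.7° = 1.690 m; N'_6 = 113·cos39.7° − 2·1.690 = 83.6; c'Δl = 7.10; W sinα = 72.2
Slice 7: Δl = 3.1/cos53.9° = 5.261 m; N'_7 = 147·cos53.9° − 5·5.261 = 60.3; c'Δl = 22.10; W sinα = 118.8
Σc'Δl = 76.0 kN/m; ΣN' = 735.6 kN/m; ΣW sinα = 441.8 kN/m
Resisting = 76.0 + 735.6·tan31.3° = 76.0 + 447.3 = 523.2 kN/m
FS = 523.2 / 441.8 = 1.184

FS = 1.18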